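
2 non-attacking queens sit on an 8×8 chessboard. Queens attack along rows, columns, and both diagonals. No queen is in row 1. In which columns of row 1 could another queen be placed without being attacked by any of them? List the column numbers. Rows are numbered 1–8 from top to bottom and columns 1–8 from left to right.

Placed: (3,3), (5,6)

(3,3) attacks row 1 at column 3 and diagonals 1, 5.
(5,6) attacks row 1 at column 6 and diagonals 2.
Attacked columns: {1, 2, 3, 5, 6}. Safe: {4, 7, 8}.

columns 4, 7, 8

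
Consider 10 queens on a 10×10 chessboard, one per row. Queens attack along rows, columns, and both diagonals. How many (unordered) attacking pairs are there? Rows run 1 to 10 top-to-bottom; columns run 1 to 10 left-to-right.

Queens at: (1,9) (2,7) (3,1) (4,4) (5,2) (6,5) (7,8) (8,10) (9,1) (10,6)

Same column: (3,1)–(9,1) (column 1).
Same diagonal: (1,9)–(9,1) (|1−9| = |9−1| = 8).
Total attacking pairs: 2.

2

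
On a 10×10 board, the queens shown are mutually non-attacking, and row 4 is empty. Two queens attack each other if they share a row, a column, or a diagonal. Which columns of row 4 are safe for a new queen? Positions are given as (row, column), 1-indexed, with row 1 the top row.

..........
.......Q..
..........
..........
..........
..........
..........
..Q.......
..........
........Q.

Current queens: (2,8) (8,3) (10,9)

(2,8) attacks row 4 at column 8 and diagonals 6, 10.
(8,3) attacks row 4 at column 3 and diagonals 7.
(10,9) attacks row 4 at column 9 and diagonals 3.
Attacked columns: {3, 6, 7, 8, 9, 10}. Safe: {1, 2, 4, 5}.

columns 1, 2, 4, 5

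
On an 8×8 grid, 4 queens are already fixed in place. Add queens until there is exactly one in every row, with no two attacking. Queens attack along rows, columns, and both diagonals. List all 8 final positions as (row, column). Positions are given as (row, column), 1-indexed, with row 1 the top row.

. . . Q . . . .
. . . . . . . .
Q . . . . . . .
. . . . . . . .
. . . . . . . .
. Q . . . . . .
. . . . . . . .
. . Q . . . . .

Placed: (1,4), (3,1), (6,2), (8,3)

(1,4) (2,7) (3,1) (4,8) (5,5) (6,2) (7,6) (8,3)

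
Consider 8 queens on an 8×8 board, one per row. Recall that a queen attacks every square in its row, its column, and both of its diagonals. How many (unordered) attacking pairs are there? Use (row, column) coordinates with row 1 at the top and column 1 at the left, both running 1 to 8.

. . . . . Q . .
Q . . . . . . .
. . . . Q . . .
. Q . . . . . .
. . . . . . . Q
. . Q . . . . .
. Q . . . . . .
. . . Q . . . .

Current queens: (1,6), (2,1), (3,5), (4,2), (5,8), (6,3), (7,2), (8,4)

Same column: (4,2)–(7,2) (column 2).
Same diagonal: (6,3)–(7,2) (|6−7| = |3−2| = 1).
Total attacking pairs: 2.

2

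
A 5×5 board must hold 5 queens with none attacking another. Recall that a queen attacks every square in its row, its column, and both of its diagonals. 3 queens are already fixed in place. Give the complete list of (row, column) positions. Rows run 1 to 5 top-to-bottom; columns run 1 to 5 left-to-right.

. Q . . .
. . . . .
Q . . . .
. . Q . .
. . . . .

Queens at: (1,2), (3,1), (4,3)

Row 2: attacked by (1,2)→{1,2,3}; (3,1)→{1,2}; (4,3)→{1,3,5}. Safe: 4. Place at column 4.
Row 5: attacked by (1,2)→{2}; (2,4)→{1,4}; (3,1)→{1,3}; (4,3)→{2,3,4}. Safe: 5. Place at column 5.
Columns [2, 4, 1, 3, 5], r−c [-1, -2, 2, 1, 0], r+c [3, 6, 4, 7, 10] are all distinct, so no two queens attack.

(1,2) (2,4) (3,1) (4,3) (5,5)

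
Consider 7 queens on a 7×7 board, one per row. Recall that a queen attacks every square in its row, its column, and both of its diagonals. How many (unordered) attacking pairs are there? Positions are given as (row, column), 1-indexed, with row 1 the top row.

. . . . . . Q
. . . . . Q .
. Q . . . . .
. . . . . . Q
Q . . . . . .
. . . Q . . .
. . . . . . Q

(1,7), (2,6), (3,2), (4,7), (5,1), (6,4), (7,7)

4

Same column: (1,7)–(4,7) (column 7); (1,7)–(7,7) (column 7); (4,7)–(7,7) (column 7).
Same diagonal: (1,7)–(2,6) (|1−2| = |7−6| = 1).
Total attacking pairs: 4.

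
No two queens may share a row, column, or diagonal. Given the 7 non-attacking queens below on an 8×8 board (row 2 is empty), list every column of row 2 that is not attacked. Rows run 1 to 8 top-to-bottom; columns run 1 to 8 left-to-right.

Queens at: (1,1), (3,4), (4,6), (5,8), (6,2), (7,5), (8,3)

(1,1) attacks row 2 at column 1 and diagonals 2.
(3,4) attacks row 2 at column 4 and diagonals 3, 5.
(4,6) attacks row 2 at column 6 and diagonals 4, 8.
(5,8) attacks row 2 at column 8 and diagonals 5.
(6,2) attacks row 2 at column 2 and diagonals 6.
(7,5) attacks row 2 at column 5.
(8,3) attacks row 2 at column 3.
Attacked columns: {1, 2, 3, 4, 5, 6, 8}. Safe: {7}.

columns 7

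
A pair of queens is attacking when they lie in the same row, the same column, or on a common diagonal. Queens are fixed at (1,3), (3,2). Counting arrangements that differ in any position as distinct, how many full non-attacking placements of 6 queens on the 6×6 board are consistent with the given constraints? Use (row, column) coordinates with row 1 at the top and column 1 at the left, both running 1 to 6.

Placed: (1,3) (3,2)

1

Branch on row 2: col 5 → 0; col 6 → 1.
Sum: 0 + 1 = 1.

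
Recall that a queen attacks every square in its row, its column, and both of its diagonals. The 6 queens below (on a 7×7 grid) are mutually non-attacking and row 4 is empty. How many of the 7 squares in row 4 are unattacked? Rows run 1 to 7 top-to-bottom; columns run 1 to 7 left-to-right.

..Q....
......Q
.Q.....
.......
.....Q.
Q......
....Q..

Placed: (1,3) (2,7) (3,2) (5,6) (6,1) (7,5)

(1,3) attacks row 4 at column 3 and diagonals 6.
(2,7) attacks row 4 at column 7 and diagonals 5.
(3,2) attacks row 4 at column 2 and diagonals 1, 3.
(5,6) attacks row 4 at column 6 and diagonals 5, 7.
(6,1) attacks row 4 at column 1 and diagonals 3.
(7,5) attacks row 4 at column 5 and diagonals 2.
Attacked columns: {1, 2, 3, 5, 6, 7}. Safe: {4}.

1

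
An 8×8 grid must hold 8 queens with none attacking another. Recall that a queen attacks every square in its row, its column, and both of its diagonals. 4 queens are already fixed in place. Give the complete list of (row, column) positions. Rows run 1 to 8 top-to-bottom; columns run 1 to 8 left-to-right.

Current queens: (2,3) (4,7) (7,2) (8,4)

(1,6) (2,3) (3,1) (4,7) (5,5) (6,8) (7,2) (8,4)

Row 1: attacked by (2,3)→{2,3,4}; (4,7)→{4,7}; (7,2)→{2,8}; (8,4)→{4}. Safe: 1, 5, 6. Place at column 6.
Row 3: attacked by (1,6)→{4,6,8}; (2,3)→{2,3,4}; (4,7)→{6,7,8}; (7,2)→{2,6}; (8,4)→{4}. Safe: 1, 5. Place at column 1.
Row 5: attacked by (1,6)→{2,6}; (2,3)→{3,6}; (3,1)→{1,3}; (4,7)→{6,7,8}; (7,2)→{2,4}; (8,4)→{1,4,7}. Safe: 5. Place at column 5.
Row 6: attacked by (1,6)→{1,6}; (2,3)→{3,7}; (3,1)→{1,4}; (4,7)→{5,7}; (5,5)→{4,5,6}; (7,2)→{1,2,3}; (8,4)→{2,4,6}. Safe: 8. Place at column 8.
Columns [6, 3, 1, 7, 5, 8, 2, 4], r−c [-5, -1, 2, -3, 0, -2, 5, 4], r+c [7, 5, 4, 11, 10, 14, 9, 12] are all distinct, so no two queens attack.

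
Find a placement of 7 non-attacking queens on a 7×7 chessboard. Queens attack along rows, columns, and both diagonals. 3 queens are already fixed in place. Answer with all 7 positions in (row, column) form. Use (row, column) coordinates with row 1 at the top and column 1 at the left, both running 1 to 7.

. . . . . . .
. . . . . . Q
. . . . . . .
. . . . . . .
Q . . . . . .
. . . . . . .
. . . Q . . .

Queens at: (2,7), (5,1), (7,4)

(1,2) (2,7) (3,5) (4,3) (5,1) (6,6) (7,4)

Row 1: attacked by (2,7)→{6,7}; (5,1)→{1,5}; (7,4)→{4}. Safe: 2, 3. Place at column 2.
Row 3: attacked by (1,2)→{2,4}; (2,7)→{6,7}; (5,1)→{1,3}; (7,4)→{4}. Safe: 5. Place at column 5.
Row 4: attacked by (1,2)→{2,5}; (2,7)→{5,7}; (3,5)→{4,5,6}; (5,1)→{1,2}; (7,4)→{1,4,7}. Safe: 3. Place at column 3.
Row 6: attacked by (1,2)→{2,7}; (2,7)→{3,7}; (3,5)→{2,5}; (4,3)→{1,3,5}; (5,1)→{1,2}; (7,4)→{3,4,5}. Safe: 6. Place at column 6.
Columns [2, 7, 5, 3, 1, 6, 4], r−c [-1, -5, -2, 1, 4, 0, 3], r+c [3, 9, 8, 7, 6, 12, 11] are all distinct, so no two queens attack.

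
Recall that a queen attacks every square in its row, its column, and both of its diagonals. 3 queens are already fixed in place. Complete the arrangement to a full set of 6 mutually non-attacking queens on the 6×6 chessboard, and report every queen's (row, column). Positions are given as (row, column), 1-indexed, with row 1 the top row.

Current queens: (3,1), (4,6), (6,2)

Row 1: attacked by (3,1)→{1,3}; (4,6)→{3,6}; (6,2)→{2}. Safe: 4, 5. Place at column 5.
Row 2: attacked by (1,5)→{4,5,6}; (3,1)→{1,2}; (4,6)→{4,6}; (6,2)→{2,6}. Safe: 3. Place at column 3.
Row 5: attacked by (1,5)→{1,5}; (2,3)→{3,6}; (3,1)→{1,3}; (4,6)→{5,6}; (6,2)→{1,2,3}. Safe: 4. Place at column 4.
Columns [5, 3, 1, 6, 4, 2], r−c [-4, -1, 2, -2, 1, 4], r+c [6, 5, 4, 10, 9, 8] are all distinct, so no two queens attack.

(1,5) (2,3) (3,1) (4,6) (5,4) (6,2)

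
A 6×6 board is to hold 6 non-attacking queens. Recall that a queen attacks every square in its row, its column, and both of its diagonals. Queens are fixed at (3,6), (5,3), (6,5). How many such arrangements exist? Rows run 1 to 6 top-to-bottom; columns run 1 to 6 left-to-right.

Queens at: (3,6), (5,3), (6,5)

Branch on row 1: col 1 → 0; col 2 → 1.
Sum: 0 + 1 = 1.

1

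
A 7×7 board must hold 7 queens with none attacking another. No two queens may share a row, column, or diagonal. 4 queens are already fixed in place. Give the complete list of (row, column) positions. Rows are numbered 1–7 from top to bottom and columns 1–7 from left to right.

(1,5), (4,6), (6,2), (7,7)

(1,5) (2,3) (3,1) (4,6) (5,4) (6,2) (7,7)

Row 2: attacked by (1,5)→{4,5,6}; (4,6)→{4,6}; (6,2)→{2,6}; (7,7)→{2,7}. Safe: 1, 3. Place at column 3.
Row 3: attacked by (1,5)→{3,5,7}; (2,3)→{2,3,4}; (4,6)→{5,6,7}; (6,2)→{2,5}; (7,7)→{3,7}. Safe: 1. Place at column 1.
Row 5: attacked by (1,5)→{1,5}; (2,3)→{3,6}; (3,1)→{1,3}; (4,6)→{5,6,7}; (6,2)→{1,2,3}; (7,7)→{5,7}. Safe: 4. Place at column 4.
Columns [5, 3, 1, 6, 4, 2, 7], r−c [-4, -1, 2, -2, 1, 4, 0], r+c [6, 5, 4, 10, 9, 8, 14] are all distinct, so no two queens attack.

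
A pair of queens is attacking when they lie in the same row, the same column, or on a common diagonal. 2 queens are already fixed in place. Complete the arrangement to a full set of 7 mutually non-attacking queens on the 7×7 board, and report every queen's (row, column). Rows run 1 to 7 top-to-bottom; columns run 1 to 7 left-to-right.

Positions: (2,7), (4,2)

(1,4) (2,7) (3,5) (4,2) (5,6) (6,1) (7,3)

Row 1: attacked by (2,7)→{6,7}; (4,2)→{2,5}. Safe: 1, 3, 4. Place at column 4.
Row 3: attacked by (1,4)→{2,4,6}; (2,7)→{6,7}; (4,2)→{1,2,3}. Safe: 5. Place at column 5.
Row 5: attacked by (1,4)→{4}; (2,7)→{4,7}; (3,5)→{3,5,7}; (4,2)→{1,2,3}. Safe: 6. Place at column 6.
Row 6: attacked by (1,4)→{4}; (2,7)→{3,7}; (3,5)→{2,5}; (4,2)→{2,4}; (5,6)→{5,6,7}. Safe: 1. Place at column 1.
Row 7: attacked by (1,4)→{4}; (2,7)→{2,7}; (3,5)→{1,5}; (4,2)→{2,5}; (5,6)→{4,6}; (6,1)→{1,2}. Safe: 3. Place at column 3.
Columns [4, 7, 5, 2, 6, 1, 3], r−c [-3, -5, -2, 2, -1, 5, 4], r+c [5, 9, 8, 6, 11, 7, 10] are all distinct, so no two queens attack.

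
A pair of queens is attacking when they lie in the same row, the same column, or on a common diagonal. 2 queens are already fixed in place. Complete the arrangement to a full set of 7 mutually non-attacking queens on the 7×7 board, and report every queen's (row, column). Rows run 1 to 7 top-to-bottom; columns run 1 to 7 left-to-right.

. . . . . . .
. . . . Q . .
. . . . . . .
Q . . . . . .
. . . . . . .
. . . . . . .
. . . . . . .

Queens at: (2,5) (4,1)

(1,7) (2,5) (3,3) (4,1) (5,6) (6,4) (7,2)

Row 1: attacked by (2,5)→{4,5,6}; (4,1)→{1,4}. Safe: 2, 3, 7. Place at column 7.
Row 3: attacked by (1,7)→{5,7}; (2,5)→{4,5,6}; (4,1)→{1,2}. Safe: 3. Place at column 3.
Row 5: attacked by (1,7)→{3,7}; (2,5)→{2,5}; (3,3)→{1,3,5}; (4,1)→{1,2}. Safe: 4, 6. Place at column 6.
Row 6: attacked by (1,7)→{2,7}; (2,5)→{1,5}; (3,3)→{3,6}; (4,1)→{1,3}; (5,6)→{5,6,7}. Safe: 4. Place at column 4.
Row 7: attacked by (1,7)→{1,7}; (2,5)→{5}; (3,3)→{3,7}; (4,1)→{1,4}; (5,6)→{4,6}; (6,4)→{3,4,5}. Safe: 2. Place at column 2.
Columns [7, 5, 3, 1, 6, 4, 2], r−c [-6, -3, 0, 3, -1, 2, 5], r+c [8, 7, 6, 5, 11, 10, 9] are all distinct, so no two queens attack.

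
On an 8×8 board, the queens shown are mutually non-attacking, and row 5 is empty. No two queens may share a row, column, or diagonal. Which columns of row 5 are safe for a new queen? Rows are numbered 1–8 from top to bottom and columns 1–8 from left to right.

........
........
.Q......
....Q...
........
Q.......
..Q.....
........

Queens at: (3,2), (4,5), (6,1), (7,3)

columns 7, 8

(3,2) attacks row 5 at column 2 and diagonals 4.
(4,5) attacks row 5 at column 5 and diagonals 4, 6.
(6,1) attacks row 5 at column 1 and diagonals 2.
(7,3) attacks row 5 at column 3 and diagonals 1, 5.
Attacked columns: {1, 2, 3, 4, 5, 6}. Safe: {7, 8}.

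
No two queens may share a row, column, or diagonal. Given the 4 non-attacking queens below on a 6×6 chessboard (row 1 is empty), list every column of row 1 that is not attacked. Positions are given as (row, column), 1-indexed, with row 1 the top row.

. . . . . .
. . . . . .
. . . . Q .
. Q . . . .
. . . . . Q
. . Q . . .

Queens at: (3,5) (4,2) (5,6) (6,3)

(3,5) attacks row 1 at column 5 and diagonals 3.
(4,2) attacks row 1 at column 2 and diagonals 5.
(5,6) attacks row 1 at column 6 and diagonals 2.
(6,3) attacks row 1 at column 3.
Attacked columns: {2, 3, 5, 6}. Safe: {1, 4}.

columns 1, 4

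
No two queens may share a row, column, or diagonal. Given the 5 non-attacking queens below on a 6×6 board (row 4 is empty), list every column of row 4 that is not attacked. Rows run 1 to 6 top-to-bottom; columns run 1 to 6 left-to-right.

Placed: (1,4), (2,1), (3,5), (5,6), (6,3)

(1,4) attacks row 4 at column 4 and diagonals 1.
(2,1) attacks row 4 at column 1 and diagonals 3.
(3,5) attacks row 4 at column 5 and diagonals 4, 6.
(5,6) attacks row 4 at column 6 and diagonals 5.
(6,3) attacks row 4 at column 3 and diagonals 1, 5.
Attacked columns: {1, 3, 4, 5, 6}. Safe: {2}.

columns 2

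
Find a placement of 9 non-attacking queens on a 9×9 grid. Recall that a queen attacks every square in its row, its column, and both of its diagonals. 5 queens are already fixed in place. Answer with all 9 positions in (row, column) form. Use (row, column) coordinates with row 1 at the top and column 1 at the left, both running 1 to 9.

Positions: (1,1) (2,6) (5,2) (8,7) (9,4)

Row 3: attacked by (1,1)→{1,3}; (2,6)→{5,6,7}; (5,2)→{2,4}; (8,7)→{2,7}; (9,4)→{4}. Safe: 8, 9. Place at column 9.
Row 4: attacked by (1,1)→{1,4}; (2,6)→{4,6,8}; (3,9)→{8,9}; (5,2)→{1,2,3}; (8,7)→{3,7}; (9,4)→{4,9}. Safe: 5. Place at column 5.
Row 6: attacked by (1,1)→{1,6}; (2,6)→{2,6}; (3,9)→{6,9}; (4,5)→{3,5,7}; (5,2)→{1,2,3}; (8,7)→{5,7,9}; (9,4)→{1,4,7}. Safe: 8. Place at column 8.
Row 7: attacked by (1,1)→{1,7}; (2,6)→{1,6}; (3,9)→{5,9}; (4,5)→{2,5,8}; (5,2)→{2,4}; (6,8)→{7,8,9}; (8,7)→{6,7,8}; (9,4)→{2,4,6}. Safe: 3. Place at column 3.
Columns [1, 6, 9, 5, 2, 8, 3, 7, 4], r−c [0, -4, -6, -1, 3, -2, 4, 1, 5], r+c [2, 8, 12, 9, 7, 14, 10, 15, 13] are all distinct, so no two queens attack.

(1,1) (2,6) (3,9) (4,5) (5,2) (6,8) (7,3) (8,7) (9,4)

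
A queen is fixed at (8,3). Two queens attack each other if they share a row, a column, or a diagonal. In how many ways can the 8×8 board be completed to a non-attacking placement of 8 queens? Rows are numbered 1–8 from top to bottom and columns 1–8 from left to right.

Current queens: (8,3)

Branch on row 1: col 1 → 2; col 2 → 2; col 4 → 3; col 5 → 4; col 6 → 5; col 7 → 0; col 8 → 0.
Sum: 2 + 2 + 3 + 4 + 5 + 0 + 0 = 16.

16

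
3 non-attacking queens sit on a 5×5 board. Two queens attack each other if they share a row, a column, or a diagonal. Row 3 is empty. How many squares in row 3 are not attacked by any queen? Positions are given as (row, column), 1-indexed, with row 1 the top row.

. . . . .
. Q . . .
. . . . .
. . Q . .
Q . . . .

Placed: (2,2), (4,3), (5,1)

1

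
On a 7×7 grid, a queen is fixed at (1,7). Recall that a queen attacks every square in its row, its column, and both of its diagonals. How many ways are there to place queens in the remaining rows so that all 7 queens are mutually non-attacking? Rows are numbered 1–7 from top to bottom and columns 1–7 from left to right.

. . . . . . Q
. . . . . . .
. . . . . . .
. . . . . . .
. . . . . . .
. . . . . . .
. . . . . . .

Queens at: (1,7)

4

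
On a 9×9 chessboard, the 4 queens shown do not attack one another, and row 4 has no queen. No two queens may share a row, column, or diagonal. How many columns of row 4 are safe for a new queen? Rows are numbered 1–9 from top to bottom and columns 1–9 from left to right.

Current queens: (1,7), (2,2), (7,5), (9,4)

3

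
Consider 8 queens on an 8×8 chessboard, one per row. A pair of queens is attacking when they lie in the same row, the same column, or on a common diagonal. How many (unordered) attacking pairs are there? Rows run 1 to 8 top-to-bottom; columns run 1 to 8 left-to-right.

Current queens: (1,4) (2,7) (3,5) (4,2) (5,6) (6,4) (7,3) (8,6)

Same column: (1,4)–(6,4) (column 4); (5,6)–(8,6) (column 6).
Same diagonal: (4,2)–(6,4) (|4−6| = |2−4| = 2); (4,2)–(8,6) (|4−8| = |2−6| = 4); (6,4)–(7,3) (|6−7| = |4−3| = 1); (6,4)–(8,6) (|6−8| = |4−6| = 2).
Total attacking pairs: 6.

6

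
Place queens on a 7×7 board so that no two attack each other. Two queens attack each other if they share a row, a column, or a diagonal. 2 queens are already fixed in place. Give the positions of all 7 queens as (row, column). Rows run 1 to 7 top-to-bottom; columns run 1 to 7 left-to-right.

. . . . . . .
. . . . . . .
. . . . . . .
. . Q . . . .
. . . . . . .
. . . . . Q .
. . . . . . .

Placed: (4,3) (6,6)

(1,2) (2,7) (3,5) (4,3) (5,1) (6,6) (7,4)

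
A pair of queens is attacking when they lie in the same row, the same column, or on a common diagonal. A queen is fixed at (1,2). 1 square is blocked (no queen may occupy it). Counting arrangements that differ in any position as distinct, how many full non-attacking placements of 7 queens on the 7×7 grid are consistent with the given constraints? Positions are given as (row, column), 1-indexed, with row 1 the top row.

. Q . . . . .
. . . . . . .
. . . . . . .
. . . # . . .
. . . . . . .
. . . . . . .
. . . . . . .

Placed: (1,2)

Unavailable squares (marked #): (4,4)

5

Branch on row 2: col 4 → 2; col 5 → 1; col 6 → 1; col 7 → 1.
Sum: 2 + 1 + 1 + 1 = 5.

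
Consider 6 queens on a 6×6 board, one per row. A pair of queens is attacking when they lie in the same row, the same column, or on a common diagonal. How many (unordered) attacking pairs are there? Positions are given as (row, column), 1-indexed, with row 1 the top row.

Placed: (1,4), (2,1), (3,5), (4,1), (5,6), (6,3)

Same column: (2,1)–(4,1) (column 1).
Same diagonal: (1,4)–(4,1) (|1−4| = |4−1| = 3); (4,1)–(6,3) (|4−6| = |1−3| = 2).
Total attacking pairs: 3.

3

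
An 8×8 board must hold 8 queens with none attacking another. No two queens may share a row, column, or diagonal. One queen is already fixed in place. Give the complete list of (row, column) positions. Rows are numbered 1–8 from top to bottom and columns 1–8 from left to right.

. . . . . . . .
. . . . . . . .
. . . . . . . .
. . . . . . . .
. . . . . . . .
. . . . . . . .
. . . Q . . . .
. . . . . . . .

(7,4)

(1,8) (2,2) (3,5) (4,3) (5,1) (6,7) (7,4) (8,6)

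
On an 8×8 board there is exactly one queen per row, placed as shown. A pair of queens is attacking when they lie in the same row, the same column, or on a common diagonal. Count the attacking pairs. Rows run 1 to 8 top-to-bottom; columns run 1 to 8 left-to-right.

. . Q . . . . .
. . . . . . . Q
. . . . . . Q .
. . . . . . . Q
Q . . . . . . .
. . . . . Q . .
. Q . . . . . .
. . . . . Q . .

Same column: (2,8)–(4,8) (column 8); (6,6)–(8,6) (column 6).
Same diagonal: (2,8)–(3,7) (|2−3| = |8−7| = 1); (3,7)–(4,8) (|3−4| = |7−8| = 1); (4,8)–(6,6) (|4−6| = |8−6| = 2).
Total attacking pairs: 5.

5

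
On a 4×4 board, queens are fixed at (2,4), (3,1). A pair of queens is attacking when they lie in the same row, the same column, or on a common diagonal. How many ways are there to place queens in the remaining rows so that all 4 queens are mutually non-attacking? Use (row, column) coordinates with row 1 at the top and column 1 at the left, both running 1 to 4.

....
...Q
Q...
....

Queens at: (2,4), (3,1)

Branch on row 1: col 2 → 1.
Sum: 1 = 1.

1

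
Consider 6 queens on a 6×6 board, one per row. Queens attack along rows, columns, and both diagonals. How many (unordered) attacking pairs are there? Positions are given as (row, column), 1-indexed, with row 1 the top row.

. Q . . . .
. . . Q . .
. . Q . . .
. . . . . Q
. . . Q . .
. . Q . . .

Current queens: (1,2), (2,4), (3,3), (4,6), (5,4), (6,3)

Same column: (2,4)–(5,4) (column 4); (3,3)–(6,3) (column 3).
Same diagonal: (2,4)–(3,3) (|2−3| = |4−3| = 1); (2,4)–(4,6) (|2−4| = |4−6| = 2); (5,4)–(6,3) (|5−6| = |4−3| = 1).
Total attacking pairs: 5.

5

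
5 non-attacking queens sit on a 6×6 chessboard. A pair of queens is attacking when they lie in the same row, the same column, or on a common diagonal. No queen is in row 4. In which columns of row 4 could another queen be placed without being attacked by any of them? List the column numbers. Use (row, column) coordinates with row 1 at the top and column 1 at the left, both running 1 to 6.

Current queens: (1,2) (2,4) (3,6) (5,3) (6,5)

columns 1

(1,2) attacks row 4 at column 2 and diagonals 5.
(2,4) attacks row 4 at column 4 and diagonals 2, 6.
(3,6) attacks row 4 at column 6 and diagonals 5.
(5,3) attacks row 4 at column 3 and diagonals 2, 4.
(6,5) attacks row 4 at column 5 and diagonals 3.
Attacked columns: {2, 3, 4, 5, 6}. Safe: {1}.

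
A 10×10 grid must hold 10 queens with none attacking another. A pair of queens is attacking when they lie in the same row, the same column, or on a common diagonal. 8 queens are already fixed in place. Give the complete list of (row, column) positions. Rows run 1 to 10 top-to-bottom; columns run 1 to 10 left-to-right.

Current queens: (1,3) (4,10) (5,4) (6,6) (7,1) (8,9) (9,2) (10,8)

(1,3) (2,5) (3,7) (4,10) (5,4) (6,6) (7,1) (8,9) (9,2) (10,8)

Row 2: attacked by (1,3)→{2,3,4}; (4,10)→{8,10}; (5,4)→{1,4,7}; (6,6)→{2,6,10}; (7,1)→{1,6}; (8,9)→{3,9}; (9,2)→{2,9}; (10,8)→{8}. Safe: 5. Place at column 5.
Row 3: attacked by (1,3)→{1,3,5}; (2,5)→{4,5,6}; (4,10)→{9,10}; (5,4)→{2,4,6}; (6,6)→{3,6,9}; (7,1)→{1,5}; (8,9)→{4,9}; (9,2)→{2,8}; (10,8)→{1,8}. Safe: 7. Place at column 7.
Columns [3, 5, 7, 10, 4, 6, 1, 9, 2, 8], r−c [-2, -3, -4, -6, 1, 0, 6, -1, 7, 2], r+c [4, 7, 10, 14, 9, 12, 8, 17, 11, 18] are all distinct, so no two queens attack.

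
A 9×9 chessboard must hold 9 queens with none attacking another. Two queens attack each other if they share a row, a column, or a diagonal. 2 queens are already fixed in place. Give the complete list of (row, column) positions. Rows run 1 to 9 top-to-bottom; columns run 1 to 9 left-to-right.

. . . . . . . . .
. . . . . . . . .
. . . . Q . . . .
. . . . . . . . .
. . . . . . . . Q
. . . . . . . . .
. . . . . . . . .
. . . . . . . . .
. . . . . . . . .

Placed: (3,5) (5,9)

(1,6) (2,2) (3,5) (4,7) (5,9) (6,4) (7,8) (8,1) (9,3)

Row 1: attacked by (3,5)→{3,5,7}; (5,9)→{5,9}. Safe: 1, 2, 4, 6, 8. Place at column 6.
Row 2: attacked by (1,6)→{5,6,7}; (3,5)→{4,5,6}; (5,9)→{6,9}. Safe: 1, 2, 3, 8. Place at column 2.
Row 4: attacked by (1,6)→{3,6,9}; (2,2)→{2,4}; (3,5)→{4,5,6}; (5,9)→{8,9}. Safe: 1, 7. Place at column 7.
Row 6: attacked by (1,6)→{1,6}; (2,2)→{2,6}; (3,5)→{2,5,8}; (4,7)→{5,7,9}; (5,9)→{8,9}. Safe: 3, 4. Place at column 4.
Row 7: attacked by (1,6)→{6}; (2,2)→{2,7}; (3,5)→{1,5,9}; (4,7)→{4,7}; (5,9)→{7,9}; (6,4)→{3,4,5}. Safe: 8. Place at column 8.
Row 8: attacked by (1,6)→{6}; (2,2)→{2,8}; (3,5)→{5}; (4,7)→{3,7}; (5,9)→{6,9}; (6,4)→{2,4,6}; (7,8)→{7,8,9}. Safe: 1. Place at column 1.
Row 9: attacked by (1,6)→{6}; (2,2)→{2,9}; (3,5)→{5}; (4,7)→{2,7}; (5,9)→{5,9}; (6,4)→{1,4,7}; (7,8)→{6,8}; (8,1)→{1,2}. Safe: 3. Place at column 3.
Columns [6, 2, 5, 7, 9, 4, 8, 1, 3], r−c [-5, 0, -2, -3, -4, 2, -1, 7, 6], r+c [7, 4, 8, 11, 14, 10, 15, 9, 12] are all distinct, so no two queens attack.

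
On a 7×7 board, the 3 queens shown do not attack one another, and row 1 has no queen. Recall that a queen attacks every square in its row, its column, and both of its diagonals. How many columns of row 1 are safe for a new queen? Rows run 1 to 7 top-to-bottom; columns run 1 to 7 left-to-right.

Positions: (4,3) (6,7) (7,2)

(4,3) attacks row 1 at column 3 and diagonals 6.
(6,7) attacks row 1 at column 7 and diagonals 2.
(7,2) attacks row 1 at column 2.
Attacked columns: {2, 3, 6, 7}. Safe: {1, 4, 5}.

3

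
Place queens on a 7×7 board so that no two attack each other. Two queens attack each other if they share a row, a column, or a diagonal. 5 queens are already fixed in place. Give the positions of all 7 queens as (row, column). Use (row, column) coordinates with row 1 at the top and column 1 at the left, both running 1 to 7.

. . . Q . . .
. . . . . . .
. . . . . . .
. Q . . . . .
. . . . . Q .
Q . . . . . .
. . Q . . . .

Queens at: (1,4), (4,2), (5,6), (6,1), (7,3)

(1,4) (2,7) (3,5) (4,2) (5,6) (6,1) (7,3)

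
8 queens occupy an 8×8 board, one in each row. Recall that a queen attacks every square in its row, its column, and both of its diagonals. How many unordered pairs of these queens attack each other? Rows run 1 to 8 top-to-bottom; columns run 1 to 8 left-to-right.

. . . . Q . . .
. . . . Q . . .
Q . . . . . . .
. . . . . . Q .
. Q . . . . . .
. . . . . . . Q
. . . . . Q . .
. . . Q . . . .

3

Same column: (1,5)–(2,5) (column 5).
Same diagonal: (2,5)–(4,7) (|2−4| = |5−7| = 2); (2,5)–(5,2) (|2−5| = |5−2| = 3).
Total attacking pairs: 3.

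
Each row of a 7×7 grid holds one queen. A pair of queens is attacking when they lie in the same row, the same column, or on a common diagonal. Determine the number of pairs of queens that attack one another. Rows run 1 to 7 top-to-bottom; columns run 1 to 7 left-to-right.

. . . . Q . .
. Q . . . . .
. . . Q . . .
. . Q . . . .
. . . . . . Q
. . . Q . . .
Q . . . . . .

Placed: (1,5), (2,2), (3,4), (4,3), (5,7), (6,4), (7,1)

Same column: (3,4)–(6,4) (column 4).
Same diagonal: (3,4)–(4,3) (|3−4| = |4−3| = 1).
Total attacking pairs: 2.

2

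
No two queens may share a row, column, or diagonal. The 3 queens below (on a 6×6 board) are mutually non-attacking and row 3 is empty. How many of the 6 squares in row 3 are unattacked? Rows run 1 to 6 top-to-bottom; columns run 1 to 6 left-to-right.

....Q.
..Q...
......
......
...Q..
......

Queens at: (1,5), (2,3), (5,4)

(1,5) attacks row 3 at column 5 and diagonals 3.
(2,3) attacks row 3 at column 3 and diagonals 2, 4.
(5,4) attacks row 3 at column 4 and diagonals 2, 6.
Attacked columns: {2, 3, 4, 5, 6}. Safe: {1}.

1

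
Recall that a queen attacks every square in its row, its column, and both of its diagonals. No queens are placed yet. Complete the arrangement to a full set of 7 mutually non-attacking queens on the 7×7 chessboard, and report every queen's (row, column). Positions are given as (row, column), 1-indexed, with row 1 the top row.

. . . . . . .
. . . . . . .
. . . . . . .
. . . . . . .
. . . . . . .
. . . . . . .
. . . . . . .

(1,2) (2,5) (3,1) (4,4) (5,7) (6,3) (7,6)

Row 1: Safe: 1, 2, 3, 4, 5, 6, 7. Place at column 2.
Row 2: attacked by (1,2)→{1,2,3}. Safe: 4, 5, 6, 7. Place at column 5.
Row 3: attacked by (1,2)→{2,4}; (2,5)→{4,5,6}. Safe: 1, 3, 7. Place at column 1.
Row 4: attacked by (1,2)→{2,5}; (2,5)→{3,5,7}; (3,1)→{1,2}. Safe: 4, 6. Place at column 4.
Row 5: attacked by (1,2)→{2,6}; (2,5)→{2,5}; (3,1)→{1,3}; (4,4)→{3,4,5}. Safe: 7. Place at column 7.
Row 6: attacked by (1,2)→{2,7}; (2,5)→{1,5}; (3,1)→{1,4}; (4,4)→{2,4,6}; (5,7)→{6,7}. Safe: 3. Place at column 3.
Row 7: attacked by (1,2)→{2}; (2,5)→{5}; (3,1)→{1,5}; (4,4)→{1,4,7}; (5,7)→{5,7}; (6,3)→{2,3,4}. Safe: 6. Place at column 6.
Columns [2, 5, 1, 4, 7, 3, 6], r−c [-1, -3, 2, 0, -2, 3, 1], r+c [3, 7, 4, 8, 12, 9, 13] are all distinct, so no two queens attack.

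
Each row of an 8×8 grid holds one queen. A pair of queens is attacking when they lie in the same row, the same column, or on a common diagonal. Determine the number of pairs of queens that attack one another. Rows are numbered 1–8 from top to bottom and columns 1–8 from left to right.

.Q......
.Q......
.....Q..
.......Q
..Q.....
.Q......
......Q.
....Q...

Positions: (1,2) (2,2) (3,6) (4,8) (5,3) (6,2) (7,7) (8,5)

5

Same column: (1,2)–(2,2) (column 2); (1,2)–(6,2) (column 2); (2,2)–(6,2) (column 2).
Same diagonal: (2,2)–(7,7) (|2−7| = |2−7| = 5); (5,3)–(6,2) (|5−6| = |3−2| = 1).
Total attacking pairs: 5.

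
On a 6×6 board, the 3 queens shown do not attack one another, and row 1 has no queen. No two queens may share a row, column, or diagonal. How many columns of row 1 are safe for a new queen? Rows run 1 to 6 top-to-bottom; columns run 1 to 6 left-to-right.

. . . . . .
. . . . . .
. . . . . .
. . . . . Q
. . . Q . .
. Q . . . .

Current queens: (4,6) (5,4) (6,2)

2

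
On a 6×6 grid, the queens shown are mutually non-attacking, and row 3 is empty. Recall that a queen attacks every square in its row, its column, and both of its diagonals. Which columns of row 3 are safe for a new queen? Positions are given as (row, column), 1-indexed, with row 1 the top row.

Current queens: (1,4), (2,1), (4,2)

(1,4) attacks row 3 at column 4 and diagonals 2, 6.
(2,1) attacks row 3 at column 1 and diagonals 2.
(4,2) attacks row 3 at column 2 and diagonals 1, 3.
Attacked columns: {1, 2, 3, 4, 6}. Safe: {5}.

columns 5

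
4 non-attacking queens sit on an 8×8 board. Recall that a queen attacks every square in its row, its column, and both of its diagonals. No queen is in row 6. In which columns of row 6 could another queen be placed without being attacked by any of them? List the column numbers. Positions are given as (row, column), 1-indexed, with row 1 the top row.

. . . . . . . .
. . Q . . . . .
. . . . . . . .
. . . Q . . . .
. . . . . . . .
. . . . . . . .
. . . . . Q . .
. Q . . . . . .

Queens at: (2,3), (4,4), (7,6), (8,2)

columns 1, 8

(2,3) attacks row 6 at column 3 and diagonals 7.
(4,4) attacks row 6 at column 4 and diagonals 2, 6.
(7,6) attacks row 6 at column 6 and diagonals 5, 7.
(8,2) attacks row 6 at column 2 and diagonals 4.
Attacked columns: {2, 3, 4, 5, 6, 7}. Safe: {1, 8}.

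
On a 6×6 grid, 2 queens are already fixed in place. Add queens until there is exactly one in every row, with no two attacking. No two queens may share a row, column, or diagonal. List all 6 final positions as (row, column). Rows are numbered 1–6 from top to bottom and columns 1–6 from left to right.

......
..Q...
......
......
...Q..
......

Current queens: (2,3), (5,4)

(1,5) (2,3) (3,1) (4,6) (5,4) (6,2)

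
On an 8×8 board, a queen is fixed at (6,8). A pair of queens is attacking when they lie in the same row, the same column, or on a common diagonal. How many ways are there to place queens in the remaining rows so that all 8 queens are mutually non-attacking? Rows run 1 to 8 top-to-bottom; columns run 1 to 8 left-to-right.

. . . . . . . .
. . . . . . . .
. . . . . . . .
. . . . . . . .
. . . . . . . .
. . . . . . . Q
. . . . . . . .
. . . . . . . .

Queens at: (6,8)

Branch on row 1: col 1 → 0; col 2 → 3; col 4 → 4; col 5 → 4; col 6 → 4; col 7 → 1.
Sum: 0 + 3 + 4 + 4 + 4 + 1 = 16.

16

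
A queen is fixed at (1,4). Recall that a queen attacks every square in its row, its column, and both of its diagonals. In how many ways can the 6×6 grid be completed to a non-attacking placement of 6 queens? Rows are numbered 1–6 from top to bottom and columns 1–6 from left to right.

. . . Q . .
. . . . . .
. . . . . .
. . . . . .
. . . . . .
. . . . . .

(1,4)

Branch on row 2: col 1 → 1; col 2 → 0; col 6 → 0.
Sum: 1 + 0 + 0 = 1.

1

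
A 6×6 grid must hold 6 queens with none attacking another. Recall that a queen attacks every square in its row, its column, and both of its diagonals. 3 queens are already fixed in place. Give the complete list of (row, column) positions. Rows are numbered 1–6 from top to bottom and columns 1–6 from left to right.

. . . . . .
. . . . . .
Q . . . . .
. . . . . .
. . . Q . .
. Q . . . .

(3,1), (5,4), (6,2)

(1,5) (2,3) (3,1) (4,6) (5,4) (6,2)

Row 1: attacked by (3,1)→{1,3}; (5,4)→{4}; (6,2)→{2}. Safe: 5, 6. Place at column 5.
Row 2: attacked by (1,5)→{4,5,6}; (3,1)→{1,2}; (5,4)→{1,4}; (6,2)→{2,6}. Safe: 3. Place at column 3.
Row 4: attacked by (1,5)→{2,5}; (2,3)→{1,3,5}; (3,1)→{1,2}; (5,4)→{3,4,5}; (6,2)→{2,4}. Safe: 6. Place at column 6.
Columns [5, 3, 1, 6, 4, 2], r−c [-4, -1, 2, -2, 1, 4], r+c [6, 5, 4, 10, 9, 8] are all distinct, so no two queens attack.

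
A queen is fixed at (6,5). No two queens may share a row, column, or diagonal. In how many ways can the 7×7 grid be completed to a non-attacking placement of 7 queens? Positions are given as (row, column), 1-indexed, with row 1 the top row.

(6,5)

Branch on row 1: col 1 → 1; col 2 → 1; col 3 → 0; col 4 → 1; col 6 → 3; col 7 → 0.
Sum: 1 + 1 + 0 + 1 + 3 + 0 = 6.

6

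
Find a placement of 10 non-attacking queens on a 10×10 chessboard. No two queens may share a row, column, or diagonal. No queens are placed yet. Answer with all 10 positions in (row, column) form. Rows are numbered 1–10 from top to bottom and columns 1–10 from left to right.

(1,8) (2,10) (3,5) (4,2) (5,6) (6,1) (7,3) (8,7) (9,9) (10,4)

Row 1: Safe: 1, 2, 3, 4, 5, 6, 7, 8, 9, 10. Place at column 8.
Row 2: attacked by (1,8)→{7,8,9}. Safe: 1, 2, 3, 4, 5, 6, 10. Place at column 10.
Row 3: attacked by (1,8)→{6,8,10}; (2,10)→{9,10}. Safe: 1, 2, 3, 4, 5, 7. Place at column 5.
Row 4: attacked by (1,8)→{5,8}; (2,10)→{8,10}; (3,5)→{4,5,6}. Safe: 1, 2, 3, 7, 9. Place at column 2.
Row 5: attacked by (1,8)→{4,8}; (2,10)→{7,10}; (3,5)→{3,5,7}; (4,2)→{1,2,3}. Safe: 6, 9. Place at column 6.
Row 6: attacked by (1,8)→{3,8}; (2,10)→{6,10}; (3,5)→{2,5,8}; (4,2)→{2,4}; (5,6)→{5,6,7}. Safe: 1, 9. Place at column 1.
Row 7: attacked by (1,8)→{2,8}; (2,10)→{5,10}; (3,5)→{1,5,9}; (4,2)→{2,5}; (5,6)→{4,6,8}; (6,1)→{1,2}. Safe: 3, 7. Place at column 3.
Row 8: attacked by (1,8)→{1,8}; (2,10)→{4,10}; (3,5)→{5,10}; (4,2)→{2,6}; (5,6)→{3,6,9}; (6,1)→{1,3}; (7,3)→{2,3,4}. Safe: 7. Place at column 7.
Row 9: attacked by (1,8)→{8}; (2,10)→{3,10}; (3,5)→{5}; (4,2)→{2,7}; (5,6)→{2,6,10}; (6,1)→{1,4}; (7,3)→{1,3,5}; (8,7)→{6,7,8}. Safe: 9. Place at column 9.
Row 10: attacked by (1,8)→{8}; (2,10)→{2,10}; (3,5)→{5}; (4,2)→{2,8}; (5,6)→{1,6}; (6,1)→{1,5}; (7,3)→{3,6}; (8,7)→{5,7,9}; (9,9)→{8,9,10}. Safe: 4. Place at column 4.
Columns [8, 10, 5, 2, 6, 1, 3, 7, 9, 4], r−c [-7, -8, -2, 2, -1, 5, 4, 1, 0, 6], r+c [9, 12, 8, 6, 11, 7, 10, 15, 18, 14] are all distinct, so no two queens attack.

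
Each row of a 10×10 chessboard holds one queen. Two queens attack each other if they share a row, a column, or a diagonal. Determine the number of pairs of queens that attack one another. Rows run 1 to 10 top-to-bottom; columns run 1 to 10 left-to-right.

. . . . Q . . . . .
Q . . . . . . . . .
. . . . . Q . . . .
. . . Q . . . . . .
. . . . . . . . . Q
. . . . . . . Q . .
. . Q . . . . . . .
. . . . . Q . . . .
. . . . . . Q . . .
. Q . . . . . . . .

3

Same column: (3,6)–(8,6) (column 6).
Same diagonal: (6,8)–(8,6) (|6−8| = |8−6| = 2); (8,6)–(9,7) (|8−9| = |6−7| = 1).
Total attacking pairs: 3.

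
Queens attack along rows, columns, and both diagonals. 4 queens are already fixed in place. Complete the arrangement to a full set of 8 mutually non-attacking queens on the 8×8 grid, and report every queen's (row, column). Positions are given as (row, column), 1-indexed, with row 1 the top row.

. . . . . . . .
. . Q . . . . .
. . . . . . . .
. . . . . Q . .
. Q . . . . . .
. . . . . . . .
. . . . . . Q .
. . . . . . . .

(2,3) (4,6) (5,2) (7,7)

Row 1: attacked by (2,3)→{2,3,4}; (4,6)→{3,6}; (5,2)→{2,6}; (7,7)→{1,7}. Safe: 5, 8. Place at column 8.
Row 3: attacked by (1,8)→{6,8}; (2,3)→{2,3,4}; (4,6)→{5,6,7}; (5,2)→{2,4}; (7,7)→{3,7}. Safe: 1. Place at column 1.
Row 6: attacked by (1,8)→{3,8}; (2,3)→{3,7}; (3,1)→{1,4}; (4,6)→{4,6,8}; (5,2)→{1,2,3}; (7,7)→{6,7,8}. Safe: 5. Place at column 5.
Row 8: attacked by (1,8)→{1,8}; (2,3)→{3}; (3,1)→{1,6}; (4,6)→{2,6}; (5,2)→{2,5}; (6,5)→{3,5,7}; (7,7)→{6,7,8}. Safe: 4. Place at column 4.
Columns [8, 3, 1, 6, 2, 5, 7, 4], r−c [-7, -1, 2, -2, 3, 1, 0, 4], r+c [9, 5, 4, 10, 7, 11, 14, 12] are all distinct, so no two queens attack.

(1,8) (2,3) (3,1) (4,6) (5,2) (6,5) (7,7) (8,4)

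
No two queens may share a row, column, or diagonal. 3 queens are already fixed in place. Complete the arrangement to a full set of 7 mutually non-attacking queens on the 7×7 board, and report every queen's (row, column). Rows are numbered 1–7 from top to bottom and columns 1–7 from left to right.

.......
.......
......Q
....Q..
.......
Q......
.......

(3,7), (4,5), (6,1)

Row 1: attacked by (3,7)→{5,7}; (4,5)→{2,5}; (6,1)→{1,6}. Safe: 3, 4. Place at column 4.
Row 2: attacked by (1,4)→{3,4,5}; (3,7)→{6,7}; (4,5)→{3,5,7}; (6,1)→{1,5}. Safe: 2. Place at column 2.
Row 5: attacked by (1,4)→{4}; (2,2)→{2,5}; (3,7)→{5,7}; (4,5)→{4,5,6}; (6,1)→{1,2}. Safe: 3. Place at column 3.
Row 7: attacked by (1,4)→{4}; (2,2)→{2,7}; (3,7)→{3,7}; (4,5)→{2,5}; (5,3)→{1,3,5}; (6,1)→{1,2}. Safe: 6. Place at column 6.
Columns [4, 2, 7, 5, 3, 1, 6], r−c [-3, 0, -4, -1, 2, 5, 1], r+c [5, 4, 10, 9, 8, 7, 13] are all distinct, so no two queens attack.

(1,4) (2,2) (3,7) (4,5) (5,3) (6,1) (7,6)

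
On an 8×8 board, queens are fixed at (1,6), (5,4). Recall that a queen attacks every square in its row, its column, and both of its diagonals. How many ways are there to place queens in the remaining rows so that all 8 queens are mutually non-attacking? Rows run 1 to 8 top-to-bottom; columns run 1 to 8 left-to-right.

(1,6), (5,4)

Branch on row 2: col 2 → 1; col 3 → 2; col 8 → 0.
Sum: 1 + 2 + 0 = 3.

3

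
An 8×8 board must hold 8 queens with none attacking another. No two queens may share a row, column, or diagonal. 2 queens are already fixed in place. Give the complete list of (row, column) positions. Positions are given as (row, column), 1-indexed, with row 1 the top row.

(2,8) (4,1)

Row 1: attacked by (2,8)→{7,8}; (4,1)→{1,4}. Safe: 2, 3, 5, 6. Place at column 2.
Row 3: attacked by (1,2)→{2,4}; (2,8)→{7,8}; (4,1)→{1,2}. Safe: 3, 5, 6. Place at column 6.
Row 5: attacked by (1,2)→{2,6}; (2,8)→{5,8}; (3,6)→{4,6,8}; (4,1)→{1,2}. Safe: 3, 7. Place at column 3.
Row 6: attacked by (1,2)→{2,7}; (2,8)→{4,8}; (3,6)→{3,6}; (4,1)→{1,3}; (5,3)→{2,3,4}. Safe: 5. Place at column 5.
Row 7: attacked by (1,2)→{2,8}; (2,8)→{3,8}; (3,6)→{2,6}; (4,1)→{1,4}; (5,3)→{1,3,5}; (6,5)→{4,5,6}. Safe: 7. Place at column 7.
Row 8: attacked by (1,2)→{2}; (2,8)→{2,8}; (3,6)→{1,6}; (4,1)→{1,5}; (5,3)→{3,6}; (6,5)→{3,5,7}; (7,7)→{6,7,8}. Safe: 4. Place at column 4.
Columns [2, 8, 6, 1, 3, 5, 7, 4], r−c [-1, -6, -3, 3, 2, 1, 0, 4], r+c [3, 10, 9, 5, 8, 11, 14, 12] are all distinct, so no two queens attack.

(1,2) (2,8) (3,6) (4,1) (5,3) (6,5) (7,7) (8,4)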